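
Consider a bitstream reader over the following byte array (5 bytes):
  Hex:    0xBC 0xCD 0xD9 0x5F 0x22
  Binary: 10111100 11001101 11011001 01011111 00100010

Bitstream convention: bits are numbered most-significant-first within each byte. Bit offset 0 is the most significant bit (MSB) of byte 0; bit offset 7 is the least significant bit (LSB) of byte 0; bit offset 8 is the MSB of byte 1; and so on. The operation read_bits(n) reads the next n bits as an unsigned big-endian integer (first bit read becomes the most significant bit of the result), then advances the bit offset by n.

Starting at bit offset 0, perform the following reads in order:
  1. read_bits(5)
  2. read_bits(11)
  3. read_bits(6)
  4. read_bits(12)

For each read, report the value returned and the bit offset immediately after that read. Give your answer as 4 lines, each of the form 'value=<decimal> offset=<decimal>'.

Answer: value=23 offset=5
value=1229 offset=16
value=54 offset=22
value=1404 offset=34

Derivation:
Read 1: bits[0:5] width=5 -> value=23 (bin 10111); offset now 5 = byte 0 bit 5; 35 bits remain
Read 2: bits[5:16] width=11 -> value=1229 (bin 10011001101); offset now 16 = byte 2 bit 0; 24 bits remain
Read 3: bits[16:22] width=6 -> value=54 (bin 110110); offset now 22 = byte 2 bit 6; 18 bits remain
Read 4: bits[22:34] width=12 -> value=1404 (bin 010101111100); offset now 34 = byte 4 bit 2; 6 bits remain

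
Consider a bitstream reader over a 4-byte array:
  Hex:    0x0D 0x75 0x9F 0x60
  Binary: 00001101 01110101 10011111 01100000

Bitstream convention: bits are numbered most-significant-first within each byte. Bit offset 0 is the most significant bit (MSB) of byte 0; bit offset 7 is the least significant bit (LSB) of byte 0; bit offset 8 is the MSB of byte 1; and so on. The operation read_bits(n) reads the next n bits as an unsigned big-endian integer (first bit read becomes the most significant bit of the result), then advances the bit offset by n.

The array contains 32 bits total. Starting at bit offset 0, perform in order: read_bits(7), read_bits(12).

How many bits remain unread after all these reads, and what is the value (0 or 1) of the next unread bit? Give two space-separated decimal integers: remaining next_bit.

Read 1: bits[0:7] width=7 -> value=6 (bin 0000110); offset now 7 = byte 0 bit 7; 25 bits remain
Read 2: bits[7:19] width=12 -> value=2988 (bin 101110101100); offset now 19 = byte 2 bit 3; 13 bits remain

Answer: 13 1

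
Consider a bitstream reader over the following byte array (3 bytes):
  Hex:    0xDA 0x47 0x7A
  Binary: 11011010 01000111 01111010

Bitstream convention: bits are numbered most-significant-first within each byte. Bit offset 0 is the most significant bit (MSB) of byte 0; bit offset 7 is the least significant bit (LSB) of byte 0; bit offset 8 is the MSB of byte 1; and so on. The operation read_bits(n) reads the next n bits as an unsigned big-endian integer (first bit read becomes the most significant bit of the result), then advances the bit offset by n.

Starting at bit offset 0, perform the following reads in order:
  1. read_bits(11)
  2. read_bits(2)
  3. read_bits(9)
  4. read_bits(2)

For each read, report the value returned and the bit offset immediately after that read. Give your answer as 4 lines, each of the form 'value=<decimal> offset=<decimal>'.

Answer: value=1746 offset=11
value=0 offset=13
value=478 offset=22
value=2 offset=24

Derivation:
Read 1: bits[0:11] width=11 -> value=1746 (bin 11011010010); offset now 11 = byte 1 bit 3; 13 bits remain
Read 2: bits[11:13] width=2 -> value=0 (bin 00); offset now 13 = byte 1 bit 5; 11 bits remain
Read 3: bits[13:22] width=9 -> value=478 (bin 111011110); offset now 22 = byte 2 bit 6; 2 bits remain
Read 4: bits[22:24] width=2 -> value=2 (bin 10); offset now 24 = byte 3 bit 0; 0 bits remain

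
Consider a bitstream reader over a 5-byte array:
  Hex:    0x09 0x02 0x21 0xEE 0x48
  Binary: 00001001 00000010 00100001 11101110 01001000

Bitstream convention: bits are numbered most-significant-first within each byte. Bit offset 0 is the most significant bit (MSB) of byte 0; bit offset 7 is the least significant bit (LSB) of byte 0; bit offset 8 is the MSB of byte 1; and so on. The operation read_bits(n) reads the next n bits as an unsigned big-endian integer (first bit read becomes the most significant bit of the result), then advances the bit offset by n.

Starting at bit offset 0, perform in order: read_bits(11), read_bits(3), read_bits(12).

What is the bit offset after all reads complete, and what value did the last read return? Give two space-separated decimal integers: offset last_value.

Answer: 26 2183

Derivation:
Read 1: bits[0:11] width=11 -> value=72 (bin 00001001000); offset now 11 = byte 1 bit 3; 29 bits remain
Read 2: bits[11:14] width=3 -> value=0 (bin 000); offset now 14 = byte 1 bit 6; 26 bits remain
Read 3: bits[14:26] width=12 -> value=2183 (bin 100010000111); offset now 26 = byte 3 bit 2; 14 bits remain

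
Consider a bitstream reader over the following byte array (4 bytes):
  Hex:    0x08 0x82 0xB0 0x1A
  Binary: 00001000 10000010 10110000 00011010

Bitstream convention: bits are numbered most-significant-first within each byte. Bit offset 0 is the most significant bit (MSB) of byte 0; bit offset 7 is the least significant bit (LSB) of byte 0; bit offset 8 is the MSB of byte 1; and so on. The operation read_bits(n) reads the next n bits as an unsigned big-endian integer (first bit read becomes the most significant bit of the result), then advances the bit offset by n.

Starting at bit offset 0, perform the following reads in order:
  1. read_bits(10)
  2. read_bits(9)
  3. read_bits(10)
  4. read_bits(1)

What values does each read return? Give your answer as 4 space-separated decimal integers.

Answer: 34 21 515 0

Derivation:
Read 1: bits[0:10] width=10 -> value=34 (bin 0000100010); offset now 10 = byte 1 bit 2; 22 bits remain
Read 2: bits[10:19] width=9 -> value=21 (bin 000010101); offset now 19 = byte 2 bit 3; 13 bits remain
Read 3: bits[19:29] width=10 -> value=515 (bin 1000000011); offset now 29 = byte 3 bit 5; 3 bits remain
Read 4: bits[29:30] width=1 -> value=0 (bin 0); offset now 30 = byte 3 bit 6; 2 bits remain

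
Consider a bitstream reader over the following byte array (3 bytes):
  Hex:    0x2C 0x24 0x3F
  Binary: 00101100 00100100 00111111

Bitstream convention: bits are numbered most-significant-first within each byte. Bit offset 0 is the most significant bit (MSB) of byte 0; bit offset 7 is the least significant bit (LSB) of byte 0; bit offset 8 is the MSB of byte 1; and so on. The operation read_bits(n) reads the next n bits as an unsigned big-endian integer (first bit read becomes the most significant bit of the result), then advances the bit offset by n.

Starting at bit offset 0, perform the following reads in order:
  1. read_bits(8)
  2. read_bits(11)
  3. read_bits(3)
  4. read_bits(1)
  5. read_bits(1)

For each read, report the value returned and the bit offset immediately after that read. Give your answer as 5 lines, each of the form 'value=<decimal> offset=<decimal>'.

Answer: value=44 offset=8
value=289 offset=19
value=7 offset=22
value=1 offset=23
value=1 offset=24

Derivation:
Read 1: bits[0:8] width=8 -> value=44 (bin 00101100); offset now 8 = byte 1 bit 0; 16 bits remain
Read 2: bits[8:19] width=11 -> value=289 (bin 00100100001); offset now 19 = byte 2 bit 3; 5 bits remain
Read 3: bits[19:22] width=3 -> value=7 (bin 111); offset now 22 = byte 2 bit 6; 2 bits remain
Read 4: bits[22:23] width=1 -> value=1 (bin 1); offset now 23 = byte 2 bit 7; 1 bits remain
Read 5: bits[23:24] width=1 -> value=1 (bin 1); offset now 24 = byte 3 bit 0; 0 bits remain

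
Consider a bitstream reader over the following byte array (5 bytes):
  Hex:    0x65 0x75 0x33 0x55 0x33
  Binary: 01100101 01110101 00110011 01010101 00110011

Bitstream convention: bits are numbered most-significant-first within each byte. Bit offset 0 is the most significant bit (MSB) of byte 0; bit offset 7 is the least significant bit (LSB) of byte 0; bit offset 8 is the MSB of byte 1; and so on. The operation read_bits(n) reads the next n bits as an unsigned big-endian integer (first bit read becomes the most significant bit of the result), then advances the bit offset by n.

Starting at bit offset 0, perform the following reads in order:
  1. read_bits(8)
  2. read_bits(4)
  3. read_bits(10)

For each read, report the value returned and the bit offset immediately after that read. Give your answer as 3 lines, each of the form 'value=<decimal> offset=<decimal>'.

Read 1: bits[0:8] width=8 -> value=101 (bin 01100101); offset now 8 = byte 1 bit 0; 32 bits remain
Read 2: bits[8:12] width=4 -> value=7 (bin 0111); offset now 12 = byte 1 bit 4; 28 bits remain
Read 3: bits[12:22] width=10 -> value=332 (bin 0101001100); offset now 22 = byte 2 bit 6; 18 bits remain

Answer: value=101 offset=8
value=7 offset=12
value=332 offset=22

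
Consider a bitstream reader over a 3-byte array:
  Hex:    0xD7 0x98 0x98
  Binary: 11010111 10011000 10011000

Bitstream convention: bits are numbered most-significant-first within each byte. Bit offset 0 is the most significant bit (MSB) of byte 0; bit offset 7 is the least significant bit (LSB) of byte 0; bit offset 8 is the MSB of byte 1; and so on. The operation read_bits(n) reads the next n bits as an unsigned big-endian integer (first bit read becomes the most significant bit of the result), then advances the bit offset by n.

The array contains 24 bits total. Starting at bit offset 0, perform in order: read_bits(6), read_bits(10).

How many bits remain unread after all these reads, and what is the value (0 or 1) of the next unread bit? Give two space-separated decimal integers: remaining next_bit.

Answer: 8 1

Derivation:
Read 1: bits[0:6] width=6 -> value=53 (bin 110101); offset now 6 = byte 0 bit 6; 18 bits remain
Read 2: bits[6:16] width=10 -> value=920 (bin 1110011000); offset now 16 = byte 2 bit 0; 8 bits remain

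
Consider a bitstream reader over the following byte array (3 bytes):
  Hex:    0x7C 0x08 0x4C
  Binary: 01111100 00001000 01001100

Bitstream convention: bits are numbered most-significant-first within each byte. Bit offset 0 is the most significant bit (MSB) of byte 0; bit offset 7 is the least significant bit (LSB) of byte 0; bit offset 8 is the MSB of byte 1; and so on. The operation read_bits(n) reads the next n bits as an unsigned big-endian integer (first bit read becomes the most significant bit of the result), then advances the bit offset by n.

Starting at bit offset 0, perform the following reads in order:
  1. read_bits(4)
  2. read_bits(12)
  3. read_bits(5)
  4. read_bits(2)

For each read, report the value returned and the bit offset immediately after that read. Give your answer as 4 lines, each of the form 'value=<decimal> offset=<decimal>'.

Answer: value=7 offset=4
value=3080 offset=16
value=9 offset=21
value=2 offset=23

Derivation:
Read 1: bits[0:4] width=4 -> value=7 (bin 0111); offset now 4 = byte 0 bit 4; 20 bits remain
Read 2: bits[4:16] width=12 -> value=3080 (bin 110000001000); offset now 16 = byte 2 bit 0; 8 bits remain
Read 3: bits[16:21] width=5 -> value=9 (bin 01001); offset now 21 = byte 2 bit 5; 3 bits remain
Read 4: bits[21:23] width=2 -> value=2 (bin 10); offset now 23 = byte 2 bit 7; 1 bits remain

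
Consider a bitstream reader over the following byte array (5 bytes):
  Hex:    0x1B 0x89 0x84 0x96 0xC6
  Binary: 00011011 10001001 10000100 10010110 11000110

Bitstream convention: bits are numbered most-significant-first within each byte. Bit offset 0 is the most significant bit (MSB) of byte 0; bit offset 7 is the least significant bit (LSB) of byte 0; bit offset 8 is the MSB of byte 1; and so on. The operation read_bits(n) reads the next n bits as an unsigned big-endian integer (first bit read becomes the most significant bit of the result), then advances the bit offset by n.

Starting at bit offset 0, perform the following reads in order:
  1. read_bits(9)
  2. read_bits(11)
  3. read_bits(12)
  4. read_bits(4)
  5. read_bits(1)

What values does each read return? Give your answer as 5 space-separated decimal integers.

Answer: 55 152 1174 12 0

Derivation:
Read 1: bits[0:9] width=9 -> value=55 (bin 000110111); offset now 9 = byte 1 bit 1; 31 bits remain
Read 2: bits[9:20] width=11 -> value=152 (bin 00010011000); offset now 20 = byte 2 bit 4; 20 bits remain
Read 3: bits[20:32] width=12 -> value=1174 (bin 010010010110); offset now 32 = byte 4 bit 0; 8 bits remain
Read 4: bits[32:36] width=4 -> value=12 (bin 1100); offset now 36 = byte 4 bit 4; 4 bits remain
Read 5: bits[36:37] width=1 -> value=0 (bin 0); offset now 37 = byte 4 bit 5; 3 bits remain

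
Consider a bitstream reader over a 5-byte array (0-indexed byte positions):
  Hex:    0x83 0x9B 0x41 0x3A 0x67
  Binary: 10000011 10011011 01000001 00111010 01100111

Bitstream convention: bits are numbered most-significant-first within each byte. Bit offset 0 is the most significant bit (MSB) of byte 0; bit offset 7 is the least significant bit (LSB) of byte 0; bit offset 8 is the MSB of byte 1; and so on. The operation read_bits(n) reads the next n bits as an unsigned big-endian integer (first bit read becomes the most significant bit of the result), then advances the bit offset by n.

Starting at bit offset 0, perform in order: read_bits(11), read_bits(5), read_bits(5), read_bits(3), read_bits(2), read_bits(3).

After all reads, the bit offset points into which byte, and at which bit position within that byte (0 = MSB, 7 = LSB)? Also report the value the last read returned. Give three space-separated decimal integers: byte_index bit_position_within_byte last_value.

Read 1: bits[0:11] width=11 -> value=1052 (bin 10000011100); offset now 11 = byte 1 bit 3; 29 bits remain
Read 2: bits[11:16] width=5 -> value=27 (bin 11011); offset now 16 = byte 2 bit 0; 24 bits remain
Read 3: bits[16:21] width=5 -> value=8 (bin 01000); offset now 21 = byte 2 bit 5; 19 bits remain
Read 4: bits[21:24] width=3 -> value=1 (bin 001); offset now 24 = byte 3 bit 0; 16 bits remain
Read 5: bits[24:26] width=2 -> value=0 (bin 00); offset now 26 = byte 3 bit 2; 14 bits remain
Read 6: bits[26:29] width=3 -> value=7 (bin 111); offset now 29 = byte 3 bit 5; 11 bits remain

Answer: 3 5 7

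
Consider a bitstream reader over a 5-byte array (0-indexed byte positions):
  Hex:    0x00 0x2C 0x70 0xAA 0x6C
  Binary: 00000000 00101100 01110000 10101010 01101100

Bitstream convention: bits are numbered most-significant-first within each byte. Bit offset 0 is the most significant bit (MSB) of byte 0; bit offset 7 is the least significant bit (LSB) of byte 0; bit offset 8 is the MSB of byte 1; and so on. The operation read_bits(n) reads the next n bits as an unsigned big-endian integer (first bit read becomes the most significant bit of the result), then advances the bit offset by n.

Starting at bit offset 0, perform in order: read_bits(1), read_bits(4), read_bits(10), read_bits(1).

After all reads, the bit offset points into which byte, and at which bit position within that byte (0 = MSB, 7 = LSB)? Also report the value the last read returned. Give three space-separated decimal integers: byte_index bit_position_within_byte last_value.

Read 1: bits[0:1] width=1 -> value=0 (bin 0); offset now 1 = byte 0 bit 1; 39 bits remain
Read 2: bits[1:5] width=4 -> value=0 (bin 0000); offset now 5 = byte 0 bit 5; 35 bits remain
Read 3: bits[5:15] width=10 -> value=22 (bin 0000010110); offset now 15 = byte 1 bit 7; 25 bits remain
Read 4: bits[15:16] width=1 -> value=0 (bin 0); offset now 16 = byte 2 bit 0; 24 bits remain

Answer: 2 0 0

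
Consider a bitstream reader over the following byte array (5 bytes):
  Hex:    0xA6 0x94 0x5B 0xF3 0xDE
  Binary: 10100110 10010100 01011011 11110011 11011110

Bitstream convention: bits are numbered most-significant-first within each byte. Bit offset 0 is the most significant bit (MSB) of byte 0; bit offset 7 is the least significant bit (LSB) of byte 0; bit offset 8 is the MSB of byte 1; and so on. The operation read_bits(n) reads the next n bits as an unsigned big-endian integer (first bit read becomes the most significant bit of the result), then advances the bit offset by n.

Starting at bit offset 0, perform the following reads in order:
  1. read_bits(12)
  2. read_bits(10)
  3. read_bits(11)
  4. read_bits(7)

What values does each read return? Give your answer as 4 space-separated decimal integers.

Read 1: bits[0:12] width=12 -> value=2665 (bin 101001101001); offset now 12 = byte 1 bit 4; 28 bits remain
Read 2: bits[12:22] width=10 -> value=278 (bin 0100010110); offset now 22 = byte 2 bit 6; 18 bits remain
Read 3: bits[22:33] width=11 -> value=2023 (bin 11111100111); offset now 33 = byte 4 bit 1; 7 bits remain
Read 4: bits[33:40] width=7 -> value=94 (bin 1011110); offset now 40 = byte 5 bit 0; 0 bits remain

Answer: 2665 278 2023 94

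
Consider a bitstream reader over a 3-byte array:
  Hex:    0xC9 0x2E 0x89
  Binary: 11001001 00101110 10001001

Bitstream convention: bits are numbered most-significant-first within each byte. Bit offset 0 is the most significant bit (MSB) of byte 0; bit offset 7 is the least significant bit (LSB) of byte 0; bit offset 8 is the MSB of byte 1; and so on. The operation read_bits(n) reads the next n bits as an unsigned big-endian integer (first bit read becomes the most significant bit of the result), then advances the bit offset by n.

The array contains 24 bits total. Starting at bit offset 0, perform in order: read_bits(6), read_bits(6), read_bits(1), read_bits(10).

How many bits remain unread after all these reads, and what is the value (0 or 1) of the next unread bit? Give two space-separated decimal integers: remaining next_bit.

Read 1: bits[0:6] width=6 -> value=50 (bin 110010); offset now 6 = byte 0 bit 6; 18 bits remain
Read 2: bits[6:12] width=6 -> value=18 (bin 010010); offset now 12 = byte 1 bit 4; 12 bits remain
Read 3: bits[12:13] width=1 -> value=1 (bin 1); offset now 13 = byte 1 bit 5; 11 bits remain
Read 4: bits[13:23] width=10 -> value=836 (bin 1101000100); offset now 23 = byte 2 bit 7; 1 bits remain

Answer: 1 1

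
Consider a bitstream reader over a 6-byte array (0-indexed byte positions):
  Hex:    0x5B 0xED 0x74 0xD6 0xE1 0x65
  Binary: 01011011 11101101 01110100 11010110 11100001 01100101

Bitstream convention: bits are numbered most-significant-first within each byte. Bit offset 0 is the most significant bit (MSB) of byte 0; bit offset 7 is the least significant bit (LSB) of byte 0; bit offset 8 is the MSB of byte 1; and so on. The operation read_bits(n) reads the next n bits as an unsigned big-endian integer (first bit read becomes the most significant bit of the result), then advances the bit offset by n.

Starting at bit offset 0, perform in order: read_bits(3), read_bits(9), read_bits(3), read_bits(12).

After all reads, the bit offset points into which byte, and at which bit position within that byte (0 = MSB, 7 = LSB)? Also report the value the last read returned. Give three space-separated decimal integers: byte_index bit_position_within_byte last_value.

Read 1: bits[0:3] width=3 -> value=2 (bin 010); offset now 3 = byte 0 bit 3; 45 bits remain
Read 2: bits[3:12] width=9 -> value=446 (bin 110111110); offset now 12 = byte 1 bit 4; 36 bits remain
Read 3: bits[12:15] width=3 -> value=6 (bin 110); offset now 15 = byte 1 bit 7; 33 bits remain
Read 4: bits[15:27] width=12 -> value=2982 (bin 101110100110); offset now 27 = byte 3 bit 3; 21 bits remain

Answer: 3 3 2982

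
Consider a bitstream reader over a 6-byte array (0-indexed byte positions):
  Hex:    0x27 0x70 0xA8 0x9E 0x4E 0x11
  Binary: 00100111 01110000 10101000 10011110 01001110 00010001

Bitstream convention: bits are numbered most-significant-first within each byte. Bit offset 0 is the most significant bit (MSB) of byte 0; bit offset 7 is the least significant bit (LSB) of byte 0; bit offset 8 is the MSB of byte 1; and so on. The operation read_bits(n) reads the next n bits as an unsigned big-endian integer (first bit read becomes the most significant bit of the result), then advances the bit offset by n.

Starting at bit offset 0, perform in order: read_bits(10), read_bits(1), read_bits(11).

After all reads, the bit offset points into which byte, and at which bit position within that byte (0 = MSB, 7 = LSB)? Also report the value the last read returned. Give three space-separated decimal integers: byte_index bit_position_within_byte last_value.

Read 1: bits[0:10] width=10 -> value=157 (bin 0010011101); offset now 10 = byte 1 bit 2; 38 bits remain
Read 2: bits[10:11] width=1 -> value=1 (bin 1); offset now 11 = byte 1 bit 3; 37 bits remain
Read 3: bits[11:22] width=11 -> value=1066 (bin 10000101010); offset now 22 = byte 2 bit 6; 26 bits remain

Answer: 2 6 1066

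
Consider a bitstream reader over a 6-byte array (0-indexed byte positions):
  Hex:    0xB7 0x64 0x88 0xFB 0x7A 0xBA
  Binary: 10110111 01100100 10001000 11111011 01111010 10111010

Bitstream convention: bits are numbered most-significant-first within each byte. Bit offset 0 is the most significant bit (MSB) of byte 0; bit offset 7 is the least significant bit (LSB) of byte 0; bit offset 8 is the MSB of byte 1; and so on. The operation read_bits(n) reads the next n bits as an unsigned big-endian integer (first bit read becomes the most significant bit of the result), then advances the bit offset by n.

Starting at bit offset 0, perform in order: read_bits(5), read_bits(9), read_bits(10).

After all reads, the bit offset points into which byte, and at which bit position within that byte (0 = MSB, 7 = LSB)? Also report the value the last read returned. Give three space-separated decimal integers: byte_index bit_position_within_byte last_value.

Read 1: bits[0:5] width=5 -> value=22 (bin 10110); offset now 5 = byte 0 bit 5; 43 bits remain
Read 2: bits[5:14] width=9 -> value=473 (bin 111011001); offset now 14 = byte 1 bit 6; 34 bits remain
Read 3: bits[14:24] width=10 -> value=136 (bin 0010001000); offset now 24 = byte 3 bit 0; 24 bits remain

Answer: 3 0 136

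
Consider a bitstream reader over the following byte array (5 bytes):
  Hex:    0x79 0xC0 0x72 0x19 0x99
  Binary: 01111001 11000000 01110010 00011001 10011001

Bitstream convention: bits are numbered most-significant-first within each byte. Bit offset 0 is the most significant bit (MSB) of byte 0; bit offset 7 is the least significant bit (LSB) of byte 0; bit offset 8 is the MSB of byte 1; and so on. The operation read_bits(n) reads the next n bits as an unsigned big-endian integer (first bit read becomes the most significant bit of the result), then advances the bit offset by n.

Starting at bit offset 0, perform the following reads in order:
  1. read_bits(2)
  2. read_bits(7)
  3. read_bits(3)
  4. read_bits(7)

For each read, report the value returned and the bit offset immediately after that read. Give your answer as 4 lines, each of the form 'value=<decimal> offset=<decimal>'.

Read 1: bits[0:2] width=2 -> value=1 (bin 01); offset now 2 = byte 0 bit 2; 38 bits remain
Read 2: bits[2:9] width=7 -> value=115 (bin 1110011); offset now 9 = byte 1 bit 1; 31 bits remain
Read 3: bits[9:12] width=3 -> value=4 (bin 100); offset now 12 = byte 1 bit 4; 28 bits remain
Read 4: bits[12:19] width=7 -> value=3 (bin 0000011); offset now 19 = byte 2 bit 3; 21 bits remain

Answer: value=1 offset=2
value=115 offset=9
value=4 offset=12
value=3 offset=19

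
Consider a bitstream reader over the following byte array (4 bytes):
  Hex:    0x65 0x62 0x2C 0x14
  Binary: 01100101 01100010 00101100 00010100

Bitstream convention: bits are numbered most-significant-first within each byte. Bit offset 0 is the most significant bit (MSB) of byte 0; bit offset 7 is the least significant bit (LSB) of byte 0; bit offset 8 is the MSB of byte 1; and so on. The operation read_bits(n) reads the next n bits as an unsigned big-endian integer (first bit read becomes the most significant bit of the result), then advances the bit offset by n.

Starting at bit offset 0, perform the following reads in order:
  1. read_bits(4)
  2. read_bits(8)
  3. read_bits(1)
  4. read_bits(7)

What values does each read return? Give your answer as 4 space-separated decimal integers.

Answer: 6 86 0 34

Derivation:
Read 1: bits[0:4] width=4 -> value=6 (bin 0110); offset now 4 = byte 0 bit 4; 28 bits remain
Read 2: bits[4:12] width=8 -> value=86 (bin 01010110); offset now 12 = byte 1 bit 4; 20 bits remain
Read 3: bits[12:13] width=1 -> value=0 (bin 0); offset now 13 = byte 1 bit 5; 19 bits remain
Read 4: bits[13:20] width=7 -> value=34 (bin 0100010); offset now 20 = byte 2 bit 4; 12 bits remain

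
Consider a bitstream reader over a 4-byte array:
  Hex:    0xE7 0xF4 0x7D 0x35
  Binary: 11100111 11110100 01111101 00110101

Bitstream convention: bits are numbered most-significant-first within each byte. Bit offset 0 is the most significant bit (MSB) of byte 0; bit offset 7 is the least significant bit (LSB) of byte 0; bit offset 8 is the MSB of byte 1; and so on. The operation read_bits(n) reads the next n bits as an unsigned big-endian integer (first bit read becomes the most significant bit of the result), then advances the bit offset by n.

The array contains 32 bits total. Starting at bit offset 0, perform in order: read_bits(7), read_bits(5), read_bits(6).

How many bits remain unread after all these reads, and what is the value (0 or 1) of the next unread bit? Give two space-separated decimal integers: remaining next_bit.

Answer: 14 1

Derivation:
Read 1: bits[0:7] width=7 -> value=115 (bin 1110011); offset now 7 = byte 0 bit 7; 25 bits remain
Read 2: bits[7:12] width=5 -> value=31 (bin 11111); offset now 12 = byte 1 bit 4; 20 bits remain
Read 3: bits[12:18] width=6 -> value=17 (bin 010001); offset now 18 = byte 2 bit 2; 14 bits remain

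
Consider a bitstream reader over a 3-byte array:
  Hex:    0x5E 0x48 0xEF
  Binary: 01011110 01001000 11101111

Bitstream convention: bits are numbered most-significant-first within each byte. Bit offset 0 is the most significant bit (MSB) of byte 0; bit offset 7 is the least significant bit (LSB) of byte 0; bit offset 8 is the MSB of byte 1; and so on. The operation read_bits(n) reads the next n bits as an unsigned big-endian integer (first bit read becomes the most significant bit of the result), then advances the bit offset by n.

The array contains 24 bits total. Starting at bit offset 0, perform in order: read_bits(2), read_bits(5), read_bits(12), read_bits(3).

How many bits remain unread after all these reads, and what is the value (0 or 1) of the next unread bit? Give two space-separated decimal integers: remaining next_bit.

Answer: 2 1

Derivation:
Read 1: bits[0:2] width=2 -> value=1 (bin 01); offset now 2 = byte 0 bit 2; 22 bits remain
Read 2: bits[2:7] width=5 -> value=15 (bin 01111); offset now 7 = byte 0 bit 7; 17 bits remain
Read 3: bits[7:19] width=12 -> value=583 (bin 001001000111); offset now 19 = byte 2 bit 3; 5 bits remain
Read 4: bits[19:22] width=3 -> value=3 (bin 011); offset now 22 = byte 2 bit 6; 2 bits remain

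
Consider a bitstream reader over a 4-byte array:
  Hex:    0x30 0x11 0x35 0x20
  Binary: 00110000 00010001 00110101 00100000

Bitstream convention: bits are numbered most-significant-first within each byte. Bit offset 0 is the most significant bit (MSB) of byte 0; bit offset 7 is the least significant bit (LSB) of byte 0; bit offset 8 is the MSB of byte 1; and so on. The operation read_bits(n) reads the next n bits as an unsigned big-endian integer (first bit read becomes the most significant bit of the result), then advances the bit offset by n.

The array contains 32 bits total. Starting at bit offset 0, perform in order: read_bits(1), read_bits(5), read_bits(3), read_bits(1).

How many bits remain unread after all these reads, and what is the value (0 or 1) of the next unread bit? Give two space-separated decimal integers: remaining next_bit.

Read 1: bits[0:1] width=1 -> value=0 (bin 0); offset now 1 = byte 0 bit 1; 31 bits remain
Read 2: bits[1:6] width=5 -> value=12 (bin 01100); offset now 6 = byte 0 bit 6; 26 bits remain
Read 3: bits[6:9] width=3 -> value=0 (bin 000); offset now 9 = byte 1 bit 1; 23 bits remain
Read 4: bits[9:10] width=1 -> value=0 (bin 0); offset now 10 = byte 1 bit 2; 22 bits remain

Answer: 22 0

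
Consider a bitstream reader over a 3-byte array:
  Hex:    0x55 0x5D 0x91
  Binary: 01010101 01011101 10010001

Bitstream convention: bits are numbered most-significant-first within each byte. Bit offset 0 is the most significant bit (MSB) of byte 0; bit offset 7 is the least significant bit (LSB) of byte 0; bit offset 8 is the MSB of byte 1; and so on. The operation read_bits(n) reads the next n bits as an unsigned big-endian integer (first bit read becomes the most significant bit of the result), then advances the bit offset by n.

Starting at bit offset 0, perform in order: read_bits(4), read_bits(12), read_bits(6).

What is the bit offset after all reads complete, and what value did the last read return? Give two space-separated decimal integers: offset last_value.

Answer: 22 36

Derivation:
Read 1: bits[0:4] width=4 -> value=5 (bin 0101); offset now 4 = byte 0 bit 4; 20 bits remain
Read 2: bits[4:16] width=12 -> value=1373 (bin 010101011101); offset now 16 = byte 2 bit 0; 8 bits remain
Read 3: bits[16:22] width=6 -> value=36 (bin 100100); offset now 22 = byte 2 bit 6; 2 bits remain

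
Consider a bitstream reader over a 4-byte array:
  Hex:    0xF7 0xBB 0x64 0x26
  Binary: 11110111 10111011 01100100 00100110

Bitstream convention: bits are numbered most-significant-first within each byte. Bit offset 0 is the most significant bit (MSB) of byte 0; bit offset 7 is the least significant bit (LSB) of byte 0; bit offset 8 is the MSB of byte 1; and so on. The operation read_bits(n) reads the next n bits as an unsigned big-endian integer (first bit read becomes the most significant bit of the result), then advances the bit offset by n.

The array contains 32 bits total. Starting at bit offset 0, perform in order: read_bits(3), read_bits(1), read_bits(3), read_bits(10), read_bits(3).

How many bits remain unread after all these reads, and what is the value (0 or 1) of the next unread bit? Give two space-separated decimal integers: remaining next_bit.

Read 1: bits[0:3] width=3 -> value=7 (bin 111); offset now 3 = byte 0 bit 3; 29 bits remain
Read 2: bits[3:4] width=1 -> value=1 (bin 1); offset now 4 = byte 0 bit 4; 28 bits remain
Read 3: bits[4:7] width=3 -> value=3 (bin 011); offset now 7 = byte 0 bit 7; 25 bits remain
Read 4: bits[7:17] width=10 -> value=886 (bin 1101110110); offset now 17 = byte 2 bit 1; 15 bits remain
Read 5: bits[17:20] width=3 -> value=6 (bin 110); offset now 20 = byte 2 bit 4; 12 bits remain

Answer: 12 0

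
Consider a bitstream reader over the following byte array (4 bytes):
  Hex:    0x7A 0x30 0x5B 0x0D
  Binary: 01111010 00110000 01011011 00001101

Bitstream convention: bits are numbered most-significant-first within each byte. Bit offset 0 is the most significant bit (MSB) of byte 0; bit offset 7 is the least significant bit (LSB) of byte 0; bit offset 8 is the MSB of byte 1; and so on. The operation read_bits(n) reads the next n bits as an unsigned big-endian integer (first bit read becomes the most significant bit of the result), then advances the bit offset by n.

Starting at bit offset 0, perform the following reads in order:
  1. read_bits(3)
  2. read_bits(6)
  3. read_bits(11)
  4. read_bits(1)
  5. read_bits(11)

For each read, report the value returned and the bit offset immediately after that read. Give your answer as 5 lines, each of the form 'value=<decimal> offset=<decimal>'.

Read 1: bits[0:3] width=3 -> value=3 (bin 011); offset now 3 = byte 0 bit 3; 29 bits remain
Read 2: bits[3:9] width=6 -> value=52 (bin 110100); offset now 9 = byte 1 bit 1; 23 bits remain
Read 3: bits[9:20] width=11 -> value=773 (bin 01100000101); offset now 20 = byte 2 bit 4; 12 bits remain
Read 4: bits[20:21] width=1 -> value=1 (bin 1); offset now 21 = byte 2 bit 5; 11 bits remain
Read 5: bits[21:32] width=11 -> value=781 (bin 01100001101); offset now 32 = byte 4 bit 0; 0 bits remain

Answer: value=3 offset=3
value=52 offset=9
value=773 offset=20
value=1 offset=21
value=781 offset=32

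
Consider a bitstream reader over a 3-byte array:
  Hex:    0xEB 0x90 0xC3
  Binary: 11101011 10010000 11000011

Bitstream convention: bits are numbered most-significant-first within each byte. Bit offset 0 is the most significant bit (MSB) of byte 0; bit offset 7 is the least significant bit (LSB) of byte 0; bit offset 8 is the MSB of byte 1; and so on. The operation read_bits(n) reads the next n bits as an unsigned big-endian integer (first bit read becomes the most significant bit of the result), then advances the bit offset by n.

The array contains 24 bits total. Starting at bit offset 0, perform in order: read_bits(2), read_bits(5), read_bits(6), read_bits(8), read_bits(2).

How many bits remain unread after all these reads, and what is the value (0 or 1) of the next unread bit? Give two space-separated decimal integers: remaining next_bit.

Answer: 1 1

Derivation:
Read 1: bits[0:2] width=2 -> value=3 (bin 11); offset now 2 = byte 0 bit 2; 22 bits remain
Read 2: bits[2:7] width=5 -> value=21 (bin 10101); offset now 7 = byte 0 bit 7; 17 bits remain
Read 3: bits[7:13] width=6 -> value=50 (bin 110010); offset now 13 = byte 1 bit 5; 11 bits remain
Read 4: bits[13:21] width=8 -> value=24 (bin 00011000); offset now 21 = byte 2 bit 5; 3 bits remain
Read 5: bits[21:23] width=2 -> value=1 (bin 01); offset now 23 = byte 2 bit 7; 1 bits remain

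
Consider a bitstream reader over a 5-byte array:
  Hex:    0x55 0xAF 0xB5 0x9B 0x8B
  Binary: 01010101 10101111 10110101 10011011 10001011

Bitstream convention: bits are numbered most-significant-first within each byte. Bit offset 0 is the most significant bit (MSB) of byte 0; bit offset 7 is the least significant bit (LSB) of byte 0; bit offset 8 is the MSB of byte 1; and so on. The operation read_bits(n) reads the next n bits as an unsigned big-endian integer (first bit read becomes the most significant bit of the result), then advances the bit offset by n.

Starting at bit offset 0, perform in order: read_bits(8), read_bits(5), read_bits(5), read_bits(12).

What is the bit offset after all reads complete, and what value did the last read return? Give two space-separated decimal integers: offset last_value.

Read 1: bits[0:8] width=8 -> value=85 (bin 01010101); offset now 8 = byte 1 bit 0; 32 bits remain
Read 2: bits[8:13] width=5 -> value=21 (bin 10101); offset now 13 = byte 1 bit 5; 27 bits remain
Read 3: bits[13:18] width=5 -> value=30 (bin 11110); offset now 18 = byte 2 bit 2; 22 bits remain
Read 4: bits[18:30] width=12 -> value=3430 (bin 110101100110); offset now 30 = byte 3 bit 6; 10 bits remain

Answer: 30 3430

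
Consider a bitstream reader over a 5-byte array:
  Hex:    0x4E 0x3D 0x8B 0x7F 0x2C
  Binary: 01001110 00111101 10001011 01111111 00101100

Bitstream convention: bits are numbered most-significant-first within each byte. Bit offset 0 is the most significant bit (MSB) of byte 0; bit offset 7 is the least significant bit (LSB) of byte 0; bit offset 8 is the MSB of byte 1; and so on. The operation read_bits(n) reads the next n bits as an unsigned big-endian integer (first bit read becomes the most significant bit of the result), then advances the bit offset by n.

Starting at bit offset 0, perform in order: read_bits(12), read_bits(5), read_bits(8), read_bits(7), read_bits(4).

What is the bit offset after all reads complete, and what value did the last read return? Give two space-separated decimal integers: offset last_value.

Answer: 36 2

Derivation:
Read 1: bits[0:12] width=12 -> value=1251 (bin 010011100011); offset now 12 = byte 1 bit 4; 28 bits remain
Read 2: bits[12:17] width=5 -> value=27 (bin 11011); offset now 17 = byte 2 bit 1; 23 bits remain
Read 3: bits[17:25] width=8 -> value=22 (bin 00010110); offset now 25 = byte 3 bit 1; 15 bits remain
Read 4: bits[25:32] width=7 -> value=127 (bin 1111111); offset now 32 = byte 4 bit 0; 8 bits remain
Read 5: bits[32:36] width=4 -> value=2 (bin 0010); offset now 36 = byte 4 bit 4; 4 bits remain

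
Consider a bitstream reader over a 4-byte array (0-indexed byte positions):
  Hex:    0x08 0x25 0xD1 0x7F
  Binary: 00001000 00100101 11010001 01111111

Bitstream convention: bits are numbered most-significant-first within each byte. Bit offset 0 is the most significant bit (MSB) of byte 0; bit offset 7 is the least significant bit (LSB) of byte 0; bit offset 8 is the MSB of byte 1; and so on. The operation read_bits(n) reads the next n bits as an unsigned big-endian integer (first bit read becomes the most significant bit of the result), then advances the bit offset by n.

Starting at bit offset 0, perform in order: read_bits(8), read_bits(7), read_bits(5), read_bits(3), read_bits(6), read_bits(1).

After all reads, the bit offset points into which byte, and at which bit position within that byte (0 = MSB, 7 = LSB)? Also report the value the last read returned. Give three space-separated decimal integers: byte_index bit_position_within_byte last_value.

Answer: 3 6 1

Derivation:
Read 1: bits[0:8] width=8 -> value=8 (bin 00001000); offset now 8 = byte 1 bit 0; 24 bits remain
Read 2: bits[8:15] width=7 -> value=18 (bin 0010010); offset now 15 = byte 1 bit 7; 17 bits remain
Read 3: bits[15:20] width=5 -> value=29 (bin 11101); offset now 20 = byte 2 bit 4; 12 bits remain
Read 4: bits[20:23] width=3 -> value=0 (bin 000); offset now 23 = byte 2 bit 7; 9 bits remain
Read 5: bits[23:29] width=6 -> value=47 (bin 101111); offset now 29 = byte 3 bit 5; 3 bits remain
Read 6: bits[29:30] width=1 -> value=1 (bin 1); offset now 30 = byte 3 bit 6; 2 bits remain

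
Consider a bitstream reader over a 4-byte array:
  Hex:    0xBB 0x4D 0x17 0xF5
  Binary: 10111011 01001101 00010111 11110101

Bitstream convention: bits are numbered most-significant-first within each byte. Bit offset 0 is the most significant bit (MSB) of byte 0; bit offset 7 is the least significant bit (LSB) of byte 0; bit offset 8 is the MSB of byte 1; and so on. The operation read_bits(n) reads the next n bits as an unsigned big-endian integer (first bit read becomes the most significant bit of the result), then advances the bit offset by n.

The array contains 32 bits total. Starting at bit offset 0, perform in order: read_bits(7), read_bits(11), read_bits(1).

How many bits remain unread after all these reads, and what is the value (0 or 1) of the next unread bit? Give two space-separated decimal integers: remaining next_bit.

Answer: 13 1

Derivation:
Read 1: bits[0:7] width=7 -> value=93 (bin 1011101); offset now 7 = byte 0 bit 7; 25 bits remain
Read 2: bits[7:18] width=11 -> value=1332 (bin 10100110100); offset now 18 = byte 2 bit 2; 14 bits remain
Read 3: bits[18:19] width=1 -> value=0 (bin 0); offset now 19 = byte 2 bit 3; 13 bits remain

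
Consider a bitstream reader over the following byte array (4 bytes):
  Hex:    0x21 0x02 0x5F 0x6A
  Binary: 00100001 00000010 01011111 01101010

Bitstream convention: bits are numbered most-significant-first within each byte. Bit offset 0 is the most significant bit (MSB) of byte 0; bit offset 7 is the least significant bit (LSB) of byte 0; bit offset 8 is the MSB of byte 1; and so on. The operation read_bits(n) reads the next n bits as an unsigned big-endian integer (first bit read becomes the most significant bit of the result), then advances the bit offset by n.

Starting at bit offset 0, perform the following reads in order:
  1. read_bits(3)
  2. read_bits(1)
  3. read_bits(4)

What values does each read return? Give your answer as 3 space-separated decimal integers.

Read 1: bits[0:3] width=3 -> value=1 (bin 001); offset now 3 = byte 0 bit 3; 29 bits remain
Read 2: bits[3:4] width=1 -> value=0 (bin 0); offset now 4 = byte 0 bit 4; 28 bits remain
Read 3: bits[4:8] width=4 -> value=1 (bin 0001); offset now 8 = byte 1 bit 0; 24 bits remain

Answer: 1 0 1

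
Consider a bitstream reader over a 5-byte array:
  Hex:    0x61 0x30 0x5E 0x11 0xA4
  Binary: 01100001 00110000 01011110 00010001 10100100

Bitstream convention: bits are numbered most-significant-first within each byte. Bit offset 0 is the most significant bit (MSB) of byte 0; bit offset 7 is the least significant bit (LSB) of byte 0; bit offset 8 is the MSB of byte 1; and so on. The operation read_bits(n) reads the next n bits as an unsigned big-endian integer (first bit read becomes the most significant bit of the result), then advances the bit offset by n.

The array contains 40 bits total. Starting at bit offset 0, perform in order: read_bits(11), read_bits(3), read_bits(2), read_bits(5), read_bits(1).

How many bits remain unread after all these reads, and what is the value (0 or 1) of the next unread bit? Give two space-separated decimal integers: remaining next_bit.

Read 1: bits[0:11] width=11 -> value=777 (bin 01100001001); offset now 11 = byte 1 bit 3; 29 bits remain
Read 2: bits[11:14] width=3 -> value=4 (bin 100); offset now 14 = byte 1 bit 6; 26 bits remain
Read 3: bits[14:16] width=2 -> value=0 (bin 00); offset now 16 = byte 2 bit 0; 24 bits remain
Read 4: bits[16:21] width=5 -> value=11 (bin 01011); offset now 21 = byte 2 bit 5; 19 bits remain
Read 5: bits[21:22] width=1 -> value=1 (bin 1); offset now 22 = byte 2 bit 6; 18 bits remain

Answer: 18 1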